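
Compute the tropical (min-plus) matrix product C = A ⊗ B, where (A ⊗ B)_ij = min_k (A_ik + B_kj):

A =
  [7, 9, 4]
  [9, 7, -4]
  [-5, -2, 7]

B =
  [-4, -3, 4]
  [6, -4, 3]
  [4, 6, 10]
A ⊗ B =
  [3, 4, 11]
  [0, 2, 6]
  [-9, -8, -1]

Apply the min-plus product entry-by-entry:
  C[0][0] = min over k of (A[0][0] + B[0][0] = 7 + -4 = 3, A[0][1] + B[1][0] = 9 + 6 = 15, A[0][2] + B[2][0] = 4 + 4 = 8) = 3 (attained at k = 0)
  C[0][1] = min over k of (A[0][0] + B[0][1] = 7 + -3 = 4, A[0][1] + B[1][1] = 9 + -4 = 5, A[0][2] + B[2][1] = 4 + 6 = 10) = 4 (attained at k = 0)
  C[0][2] = min over k of (A[0][0] + B[0][2] = 7 + 4 = 11, A[0][1] + B[1][2] = 9 + 3 = 12, A[0][2] + B[2][2] = 4 + 10 = 14) = 11 (attained at k = 0)
  C[1][0] = min over k of (A[1][0] + B[0][0] = 9 + -4 = 5, A[1][1] + B[1][0] = 7 + 6 = 13, A[1][2] + B[2][0] = -4 + 4 = 0) = 0 (attained at k = 2)
  C[1][1] = min over k of (A[1][0] + B[0][1] = 9 + -3 = 6, A[1][1] + B[1][1] = 7 + -4 = 3, A[1][2] + B[2][1] = -4 + 6 = 2) = 2 (attained at k = 2)
  C[1][2] = min over k of (A[1][0] + B[0][2] = 9 + 4 = 13, A[1][1] + B[1][2] = 7 + 3 = 10, A[1][2] + B[2][2] = -4 + 10 = 6) = 6 (attained at k = 2)
  C[2][0] = min over k of (A[2][0] + B[0][0] = -5 + -4 = -9, A[2][1] + B[1][0] = -2 + 6 = 4, A[2][2] + B[2][0] = 7 + 4 = 11) = -9 (attained at k = 0)
  C[2][1] = min over k of (A[2][0] + B[0][1] = -5 + -3 = -8, A[2][1] + B[1][1] = -2 + -4 = -6, A[2][2] + B[2][1] = 7 + 6 = 13) = -8 (attained at k = 0)
  C[2][2] = min over k of (A[2][0] + B[0][2] = -5 + 4 = -1, A[2][1] + B[1][2] = -2 + 3 = 1, A[2][2] + B[2][2] = 7 + 10 = 17) = -1 (attained at k = 0)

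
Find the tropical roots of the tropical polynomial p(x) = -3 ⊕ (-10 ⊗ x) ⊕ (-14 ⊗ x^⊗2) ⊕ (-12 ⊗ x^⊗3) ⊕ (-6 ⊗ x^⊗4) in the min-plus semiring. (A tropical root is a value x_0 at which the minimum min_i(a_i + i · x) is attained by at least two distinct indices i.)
Roots: {-6, -2, 4, 7}

Each tropical root is a break point of the lower envelope of the lines y = a_i + i · x (there are 5 lines, with slopes 0, 1, ..., 4). Only the lines that attain the minimum somewhere contribute to roots; other lines are dominated. Here the surviving (envelope) indices are i = 4, i = 3, i = 2, i = 1, i = 0.
Intersections between consecutive envelope lines give the roots: for adjacent envelope indices i < j the intersection is x = (a_i − a_j) / (j − i). Reading off the sorted break points: {-6, -2, 4, 7}.
Verification: at each break x_0, at least two indices attain the minimum of min_i(a_i + i · x_0).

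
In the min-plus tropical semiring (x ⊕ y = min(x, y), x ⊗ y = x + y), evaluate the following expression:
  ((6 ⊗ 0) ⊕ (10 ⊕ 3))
((6 ⊗ 0) ⊕ (10 ⊕ 3)) = 3

Expand innermost to outermost. Recall ⊕ takes the minimum of its arguments and ⊗ takes their sum. Working out the expression ((6 ⊗ 0) ⊕ (10 ⊕ 3)) gives 3.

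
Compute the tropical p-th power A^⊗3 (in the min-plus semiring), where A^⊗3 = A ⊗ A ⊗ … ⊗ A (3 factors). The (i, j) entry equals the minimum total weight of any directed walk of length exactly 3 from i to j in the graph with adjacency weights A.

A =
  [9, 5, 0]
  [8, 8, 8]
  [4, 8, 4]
A^⊗3 =
  [8, 9, 4]
  [12, 16, 12]
  [8, 12, 8]

Each entry (A^⊗3)_ij equals the minimum over all length-3 walks i = v_0 → v_1 → … → v_3 = j of Σ_t A[v_t][v_{t+1}]. For example, for (i, j) = (0, 2) we minimise over 9 possible intermediate vertex sequences; the minimum is 4, attained along the walk 0 → 2 → 0 → 2.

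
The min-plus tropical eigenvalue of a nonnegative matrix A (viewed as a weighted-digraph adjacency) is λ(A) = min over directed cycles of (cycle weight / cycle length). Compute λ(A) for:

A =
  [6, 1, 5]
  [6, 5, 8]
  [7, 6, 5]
λ(A) = 7/2

Enumerate directed cycles and compute their means (weight / length). Sample:
  cycle 0 → 0: weight = 6, length = 1, mean = 6/1 ≈ 6.000
  cycle 1 → 1: weight = 5, length = 1, mean = 5/1 ≈ 5.000
  cycle 2 → 2: weight = 5, length = 1, mean = 5/1 ≈ 5.000
  cycle 0 → 1 → 0: weight = 7, length = 2, mean = 7/2 ≈ 3.500
  cycle 0 → 2 → 0: weight = 12, length = 2, mean = 12/2 ≈ 6.000
  cycle 1 → 0 → 1: weight = 7, length = 2, mean = 7/2 ≈ 3.500
Minimum mean = 3.500, attained e.g. along the cycle 0 → 1 → 0 with weight 7 and length 2. So λ(A) = 7/2 = 7/2.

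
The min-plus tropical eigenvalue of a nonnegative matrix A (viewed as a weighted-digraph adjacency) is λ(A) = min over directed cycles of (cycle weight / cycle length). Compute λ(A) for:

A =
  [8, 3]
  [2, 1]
λ(A) = 1

Enumerate directed cycles and compute their means (weight / length). Sample:
  cycle 0 → 0: weight = 8, length = 1, mean = 8/1 ≈ 8.000
  cycle 1 → 1: weight = 1, length = 1, mean = 1/1 ≈ 1.000
  cycle 0 → 1 → 0: weight = 5, length = 2, mean = 5/2 ≈ 2.500
  cycle 1 → 0 → 1: weight = 5, length = 2, mean = 5/2 ≈ 2.500
Minimum mean = 1.000, attained e.g. along the cycle 1 → 1 with weight 1 and length 1. So λ(A) = 1/1 = 1.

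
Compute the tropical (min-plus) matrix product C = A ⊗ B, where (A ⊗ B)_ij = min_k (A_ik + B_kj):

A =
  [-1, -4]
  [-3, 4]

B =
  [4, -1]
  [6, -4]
A ⊗ B =
  [2, -8]
  [1, -4]

Apply the min-plus product entry-by-entry:
  C[0][0] = min over k of (A[0][0] + B[0][0] = -1 + 4 = 3, A[0][1] + B[1][0] = -4 + 6 = 2) = 2 (attained at k = 1)
  C[0][1] = min over k of (A[0][0] + B[0][1] = -1 + -1 = -2, A[0][1] + B[1][1] = -4 + -4 = -8) = -8 (attained at k = 1)
  C[1][0] = min over k of (A[1][0] + B[0][0] = -3 + 4 = 1, A[1][1] + B[1][0] = 4 + 6 = 10) = 1 (attained at k = 0)
  C[1][1] = min over k of (A[1][0] + B[0][1] = -3 + -1 = -4, A[1][1] + B[1][1] = 4 + -4 = 0) = -4 (attained at k = 0)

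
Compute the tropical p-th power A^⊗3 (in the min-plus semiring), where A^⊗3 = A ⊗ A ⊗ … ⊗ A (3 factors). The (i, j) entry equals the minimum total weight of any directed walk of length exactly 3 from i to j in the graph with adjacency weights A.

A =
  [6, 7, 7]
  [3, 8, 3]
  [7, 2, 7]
A^⊗3 =
  [12, 12, 12]
  [8, 12, 8]
  [11, 7, 12]

Each entry (A^⊗3)_ij equals the minimum over all length-3 walks i = v_0 → v_1 → … → v_3 = j of Σ_t A[v_t][v_{t+1}]. For example, for (i, j) = (0, 2) we minimise over 9 possible intermediate vertex sequences; the minimum is 12, attained along the walk 0 → 2 → 1 → 2.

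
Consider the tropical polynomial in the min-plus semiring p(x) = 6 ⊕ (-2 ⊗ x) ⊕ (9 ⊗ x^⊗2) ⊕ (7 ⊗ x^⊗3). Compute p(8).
p(8) = 6

A tropical monomial a ⊗ x^⊗i evaluates to a + i · x. Evaluating each term at x = 8:
  Term 0 contributes 6 + 0 · 8 = 6
  Term 1 contributes -2 + 1 · 8 = 6
  Term 2 contributes 9 + 2 · 8 = 25
  Term 3 contributes 7 + 3 · 8 = 31
p(8) = ⊕ of these = min[6, 6, 25, 31] = 6.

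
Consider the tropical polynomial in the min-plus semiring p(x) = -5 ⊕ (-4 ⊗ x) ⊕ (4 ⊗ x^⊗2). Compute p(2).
p(2) = -5

A tropical monomial a ⊗ x^⊗i evaluates to a + i · x. Evaluating each term at x = 2:
  Term 0 contributes -5 + 0 · 2 = -5
  Term 1 contributes -4 + 1 · 2 = -2
  Term 2 contributes 4 + 2 · 2 = 8
p(2) = ⊕ of these = min[-5, -2, 8] = -5.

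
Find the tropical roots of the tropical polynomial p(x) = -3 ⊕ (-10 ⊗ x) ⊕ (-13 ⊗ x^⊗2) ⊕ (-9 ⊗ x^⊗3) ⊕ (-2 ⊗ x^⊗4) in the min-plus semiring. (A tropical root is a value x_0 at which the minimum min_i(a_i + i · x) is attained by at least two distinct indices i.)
Roots: {-7, -4, 3, 7}

Each tropical root is a break point of the lower envelope of the lines y = a_i + i · x (there are 5 lines, with slopes 0, 1, ..., 4). Only the lines that attain the minimum somewhere contribute to roots; other lines are dominated. Here the surviving (envelope) indices are i = 4, i = 3, i = 2, i = 1, i = 0.
Intersections between consecutive envelope lines give the roots: for adjacent envelope indices i < j the intersection is x = (a_i − a_j) / (j − i). Reading off the sorted break points: {-7, -4, 3, 7}.
Verification: at each break x_0, at least two indices attain the minimum of min_i(a_i + i · x_0).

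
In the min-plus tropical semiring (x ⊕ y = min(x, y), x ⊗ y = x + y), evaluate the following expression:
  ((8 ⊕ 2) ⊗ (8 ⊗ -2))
((8 ⊕ 2) ⊗ (8 ⊗ -2)) = 8

Expand innermost to outermost. Recall ⊕ takes the minimum of its arguments and ⊗ takes their sum. Working out the expression ((8 ⊕ 2) ⊗ (8 ⊗ -2)) gives 8.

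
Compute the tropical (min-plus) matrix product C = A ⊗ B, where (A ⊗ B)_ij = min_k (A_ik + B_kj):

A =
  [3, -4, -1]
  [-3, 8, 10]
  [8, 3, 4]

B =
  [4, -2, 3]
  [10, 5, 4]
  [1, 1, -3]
A ⊗ B =
  [0, 0, -4]
  [1, -5, 0]
  [5, 5, 1]

Apply the min-plus product entry-by-entry:
  C[0][0] = min over k of (A[0][0] + B[0][0] = 3 + 4 = 7, A[0][1] + B[1][0] = -4 + 10 = 6, A[0][2] + B[2][0] = -1 + 1 = 0) = 0 (attained at k = 2)
  C[0][1] = min over k of (A[0][0] + B[0][1] = 3 + -2 = 1, A[0][1] + B[1][1] = -4 + 5 = 1, A[0][2] + B[2][1] = -1 + 1 = 0) = 0 (attained at k = 2)
  C[0][2] = min over k of (A[0][0] + B[0][2] = 3 + 3 = 6, A[0][1] + B[1][2] = -4 + 4 = 0, A[0][2] + B[2][2] = -1 + -3 = -4) = -4 (attained at k = 2)
  C[1][0] = min over k of (A[1][0] + B[0][0] = -3 + 4 = 1, A[1][1] + B[1][0] = 8 + 10 = 18, A[1][2] + B[2][0] = 10 + 1 = 11) = 1 (attained at k = 0)
  C[1][1] = min over k of (A[1][0] + B[0][1] = -3 + -2 = -5, A[1][1] + B[1][1] = 8 + 5 = 13, A[1][2] + B[2][1] = 10 + 1 = 11) = -5 (attained at k = 0)
  C[1][2] = min over k of (A[1][0] + B[0][2] = -3 + 3 = 0, A[1][1] + B[1][2] = 8 + 4 = 12, A[1][2] + B[2][2] = 10 + -3 = 7) = 0 (attained at k = 0)
  C[2][0] = min over k of (A[2][0] + B[0][0] = 8 + 4 = 12, A[2][1] + B[1][0] = 3 + 10 = 13, A[2][2] + B[2][0] = 4 + 1 = 5) = 5 (attained at k = 2)
  C[2][1] = min over k of (A[2][0] + B[0][1] = 8 + -2 = 6, A[2][1] + B[1][1] = 3 + 5 = 8, A[2][2] + B[2][1] = 4 + 1 = 5) = 5 (attained at k = 2)
  C[2][2] = min over k of (A[2][0] + B[0][2] = 8 + 3 = 11, A[2][1] + B[1][2] = 3 + 4 = 7, A[2][2] + B[2][2] = 4 + -3 = 1) = 1 (attained at k = 2)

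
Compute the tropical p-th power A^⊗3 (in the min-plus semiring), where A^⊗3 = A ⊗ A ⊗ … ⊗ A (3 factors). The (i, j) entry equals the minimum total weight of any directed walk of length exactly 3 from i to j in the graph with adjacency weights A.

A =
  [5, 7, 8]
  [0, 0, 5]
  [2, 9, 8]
A^⊗3 =
  [7, 7, 12]
  [0, 0, 5]
  [9, 9, 14]

Each entry (A^⊗3)_ij equals the minimum over all length-3 walks i = v_0 → v_1 → … → v_3 = j of Σ_t A[v_t][v_{t+1}]. For example, for (i, j) = (0, 2) we minimise over 9 possible intermediate vertex sequences; the minimum is 12, attained along the walk 0 → 1 → 1 → 2.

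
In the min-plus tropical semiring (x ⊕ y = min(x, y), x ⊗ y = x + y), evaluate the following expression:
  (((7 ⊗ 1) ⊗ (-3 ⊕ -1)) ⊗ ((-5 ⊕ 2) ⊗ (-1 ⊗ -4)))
(((7 ⊗ 1) ⊗ (-3 ⊕ -1)) ⊗ ((-5 ⊕ 2) ⊗ (-1 ⊗ -4))) = -5

Expand innermost to outermost. Recall ⊕ takes the minimum of its arguments and ⊗ takes their sum. Working out the expression (((7 ⊗ 1) ⊗ (-3 ⊕ -1)) ⊗ ((-5 ⊕ 2) ⊗ (-1 ⊗ -4))) gives -5.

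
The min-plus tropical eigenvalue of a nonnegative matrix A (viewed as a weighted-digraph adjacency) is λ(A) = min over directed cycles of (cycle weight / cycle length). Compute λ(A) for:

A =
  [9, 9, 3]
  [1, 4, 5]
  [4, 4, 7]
λ(A) = 8/3

Enumerate directed cycles and compute their means (weight / length). Sample:
  cycle 0 → 0: weight = 9, length = 1, mean = 9/1 ≈ 9.000
  cycle 1 → 1: weight = 4, length = 1, mean = 4/1 ≈ 4.000
  cycle 2 → 2: weight = 7, length = 1, mean = 7/1 ≈ 7.000
  cycle 0 → 1 → 0: weight = 10, length = 2, mean = 10/2 ≈ 5.000
  cycle 0 → 2 → 0: weight = 7, length = 2, mean = 7/2 ≈ 3.500
  cycle 1 → 0 → 1: weight = 10, length = 2, mean = 10/2 ≈ 5.000
Minimum mean = 2.667, attained e.g. along the cycle 0 → 2 → 1 → 0 with weight 8 and length 3. So λ(A) = 8/3 = 8/3.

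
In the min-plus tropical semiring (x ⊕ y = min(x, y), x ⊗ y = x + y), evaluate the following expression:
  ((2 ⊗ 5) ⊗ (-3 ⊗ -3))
((2 ⊗ 5) ⊗ (-3 ⊗ -3)) = 1

Expand innermost to outermost. Recall ⊕ takes the minimum of its arguments and ⊗ takes their sum. Working out the expression ((2 ⊗ 5) ⊗ (-3 ⊗ -3)) gives 1.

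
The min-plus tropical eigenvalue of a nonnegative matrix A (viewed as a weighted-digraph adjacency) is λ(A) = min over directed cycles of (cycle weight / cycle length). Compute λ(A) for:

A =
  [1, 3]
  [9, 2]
λ(A) = 1

Enumerate directed cycles and compute their means (weight / length). Sample:
  cycle 0 → 0: weight = 1, length = 1, mean = 1/1 ≈ 1.000
  cycle 1 → 1: weight = 2, length = 1, mean = 2/1 ≈ 2.000
  cycle 0 → 1 → 0: weight = 12, length = 2, mean = 12/2 ≈ 6.000
  cycle 1 → 0 → 1: weight = 12, length = 2, mean = 12/2 ≈ 6.000
Minimum mean = 1.000, attained e.g. along the cycle 0 → 0 with weight 1 and length 1. So λ(A) = 1/1 = 1.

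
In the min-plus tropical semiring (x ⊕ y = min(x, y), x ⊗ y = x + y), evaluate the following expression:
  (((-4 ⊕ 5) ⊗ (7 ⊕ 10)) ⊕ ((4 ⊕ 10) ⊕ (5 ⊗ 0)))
(((-4 ⊕ 5) ⊗ (7 ⊕ 10)) ⊕ ((4 ⊕ 10) ⊕ (5 ⊗ 0))) = 3

Expand innermost to outermost. Recall ⊕ takes the minimum of its arguments and ⊗ takes their sum. Working out the expression (((-4 ⊕ 5) ⊗ (7 ⊕ 10)) ⊕ ((4 ⊕ 10) ⊕ (5 ⊗ 0))) gives 3.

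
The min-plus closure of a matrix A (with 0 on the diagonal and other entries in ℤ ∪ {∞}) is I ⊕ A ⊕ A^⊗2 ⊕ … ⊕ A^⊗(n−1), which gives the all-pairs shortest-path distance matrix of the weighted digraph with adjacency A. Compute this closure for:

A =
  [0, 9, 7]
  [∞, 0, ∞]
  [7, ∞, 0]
Closure =
  [0, 9, 7]
  [∞, 0, ∞]
  [7, 16, 0]

This is the Floyd-Warshall all-pairs shortest-path computation. For each intermediate vertex k = 0, 1, …, 2, update dist[i][j] ← min(dist[i][j], dist[i][k] + dist[k][j]). The final matrix gives, for each (i, j), the minimum total weight of any directed path from i to j (possibly empty when i = j).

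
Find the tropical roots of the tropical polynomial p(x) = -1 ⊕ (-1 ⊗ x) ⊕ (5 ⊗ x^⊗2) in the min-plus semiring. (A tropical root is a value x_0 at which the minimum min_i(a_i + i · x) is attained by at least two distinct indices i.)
Roots: {-6, 0}

Each tropical root is a break point of the lower envelope of the lines y = a_i + i · x (there are 3 lines, with slopes 0, 1, ..., 2). Only the lines that attain the minimum somewhere contribute to roots; other lines are dominated. Here the surviving (envelope) indices are i = 2, i = 1, i = 0.
Intersections between consecutive envelope lines give the roots: for adjacent envelope indices i < j the intersection is x = (a_i − a_j) / (j − i). Reading off the sorted break points: {-6, 0}.
Verification: at each break x_0, at least two indices attain the minimum of min_i(a_i + i · x_0).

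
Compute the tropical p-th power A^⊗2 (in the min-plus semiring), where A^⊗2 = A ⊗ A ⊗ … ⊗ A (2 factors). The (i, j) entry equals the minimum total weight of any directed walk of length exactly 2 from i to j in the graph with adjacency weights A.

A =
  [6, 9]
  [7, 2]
A^⊗2 =
  [12, 11]
  [9, 4]

Each entry (A^⊗2)_ij equals the minimum over all length-2 walks i = v_0 → v_1 → … → v_2 = j of Σ_t A[v_t][v_{t+1}]. For example, for (i, j) = (0, 1) we minimise over 2 possible intermediate vertex sequences; the minimum is 11, attained along the walk 0 → 1 → 1.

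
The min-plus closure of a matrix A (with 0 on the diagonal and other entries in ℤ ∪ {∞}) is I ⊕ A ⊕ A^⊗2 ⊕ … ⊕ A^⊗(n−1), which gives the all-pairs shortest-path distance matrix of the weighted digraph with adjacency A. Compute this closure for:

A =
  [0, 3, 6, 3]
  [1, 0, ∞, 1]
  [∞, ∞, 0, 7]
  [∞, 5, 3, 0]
Closure =
  [0, 3, 6, 3]
  [1, 0, 4, 1]
  [13, 12, 0, 7]
  [6, 5, 3, 0]

This is the Floyd-Warshall all-pairs shortest-path computation. For each intermediate vertex k = 0, 1, …, 3, update dist[i][j] ← min(dist[i][j], dist[i][k] + dist[k][j]). The final matrix gives, for each (i, j), the minimum total weight of any directed path from i to j (possibly empty when i = j).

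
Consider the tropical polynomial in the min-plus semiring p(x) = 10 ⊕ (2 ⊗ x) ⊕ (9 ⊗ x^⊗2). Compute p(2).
p(2) = 4

A tropical monomial a ⊗ x^⊗i evaluates to a + i · x. Evaluating each term at x = 2:
  Term 0 contributes 10 + 0 · 2 = 10
  Term 1 contributes 2 + 1 · 2 = 4
  Term 2 contributes 9 + 2 · 2 = 13
p(2) = ⊕ of these = min[10, 4, 13] = 4.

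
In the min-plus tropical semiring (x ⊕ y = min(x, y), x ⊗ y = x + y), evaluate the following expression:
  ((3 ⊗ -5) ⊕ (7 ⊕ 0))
((3 ⊗ -5) ⊕ (7 ⊕ 0)) = -2

Expand innermost to outermost. Recall ⊕ takes the minimum of its arguments and ⊗ takes their sum. Working out the expression ((3 ⊗ -5) ⊕ (7 ⊕ 0)) gives -2.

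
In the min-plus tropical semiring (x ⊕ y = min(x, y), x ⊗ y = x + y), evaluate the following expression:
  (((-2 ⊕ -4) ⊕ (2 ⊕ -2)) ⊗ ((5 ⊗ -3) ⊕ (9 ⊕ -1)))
(((-2 ⊕ -4) ⊕ (2 ⊕ -2)) ⊗ ((5 ⊗ -3) ⊕ (9 ⊕ -1))) = -5

Expand innermost to outermost. Recall ⊕ takes the minimum of its arguments and ⊗ takes their sum. Working out the expression (((-2 ⊕ -4) ⊕ (2 ⊕ -2)) ⊗ ((5 ⊗ -3) ⊕ (9 ⊕ -1))) gives -5.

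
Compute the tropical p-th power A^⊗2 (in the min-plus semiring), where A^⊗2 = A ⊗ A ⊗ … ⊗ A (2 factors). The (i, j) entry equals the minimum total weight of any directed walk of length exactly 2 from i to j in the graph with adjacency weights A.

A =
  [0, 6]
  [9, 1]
A^⊗2 =
  [0, 6]
  [9, 2]

Each entry (A^⊗2)_ij equals the minimum over all length-2 walks i = v_0 → v_1 → … → v_2 = j of Σ_t A[v_t][v_{t+1}]. For example, for (i, j) = (0, 1) we minimise over 2 possible intermediate vertex sequences; the minimum is 6, attained along the walk 0 → 0 → 1.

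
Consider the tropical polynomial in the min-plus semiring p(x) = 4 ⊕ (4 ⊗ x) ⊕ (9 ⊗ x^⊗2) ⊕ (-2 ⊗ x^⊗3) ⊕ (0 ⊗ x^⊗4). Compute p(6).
p(6) = 4

A tropical monomial a ⊗ x^⊗i evaluates to a + i · x. Evaluating each term at x = 6:
  Term 0 contributes 4 + 0 · 6 = 4
  Term 1 contributes 4 + 1 · 6 = 10
  Term 2 contributes 9 + 2 · 6 = 21
  Term 3 contributes -2 + 3 · 6 = 16
  Term 4 contributes 0 + 4 · 6 = 24
p(6) = ⊕ of these = min[4, 10, 21, 16, 24] = 4.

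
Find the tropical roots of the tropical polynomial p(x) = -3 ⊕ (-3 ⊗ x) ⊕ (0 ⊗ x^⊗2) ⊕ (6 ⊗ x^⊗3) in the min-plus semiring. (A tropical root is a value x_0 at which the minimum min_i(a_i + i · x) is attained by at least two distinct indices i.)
Roots: {-6, -3, 0}

Each tropical root is a break point of the lower envelope of the lines y = a_i + i · x (there are 4 lines, with slopes 0, 1, ..., 3). Only the lines that attain the minimum somewhere contribute to roots; other lines are dominated. Here the surviving (envelope) indices are i = 3, i = 2, i = 1, i = 0.
Intersections between consecutive envelope lines give the roots: for adjacent envelope indices i < j the intersection is x = (a_i − a_j) / (j − i). Reading off the sorted break points: {-6, -3, 0}.
Verification: at each break x_0, at least two indices attain the minimum of min_i(a_i + i · x_0).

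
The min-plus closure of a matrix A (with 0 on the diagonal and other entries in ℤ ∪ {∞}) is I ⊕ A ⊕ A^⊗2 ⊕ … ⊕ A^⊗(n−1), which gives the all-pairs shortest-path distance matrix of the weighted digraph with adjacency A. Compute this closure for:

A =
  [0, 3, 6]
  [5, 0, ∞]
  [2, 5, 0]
Closure =
  [0, 3, 6]
  [5, 0, 11]
  [2, 5, 0]

This is the Floyd-Warshall all-pairs shortest-path computation. For each intermediate vertex k = 0, 1, …, 2, update dist[i][j] ← min(dist[i][j], dist[i][k] + dist[k][j]). The final matrix gives, for each (i, j), the minimum total weight of any directed path from i to j (possibly empty when i = j).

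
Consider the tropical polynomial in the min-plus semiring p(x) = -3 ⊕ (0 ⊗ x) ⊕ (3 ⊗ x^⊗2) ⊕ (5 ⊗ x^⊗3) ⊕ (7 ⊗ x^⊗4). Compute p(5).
p(5) = -3

A tropical monomial a ⊗ x^⊗i evaluates to a + i · x. Evaluating each term at x = 5:
  Term 0 contributes -3 + 0 · 5 = -3
  Term 1 contributes 0 + 1 · 5 = 5
  Term 2 contributes 3 + 2 · 5 = 13
  Term 3 contributes 5 + 3 · 5 = 20
  Term 4 contributes 7 + 4 · 5 = 27
p(5) = ⊕ of these = min[-3, 5, 13, 20, 27] = -3.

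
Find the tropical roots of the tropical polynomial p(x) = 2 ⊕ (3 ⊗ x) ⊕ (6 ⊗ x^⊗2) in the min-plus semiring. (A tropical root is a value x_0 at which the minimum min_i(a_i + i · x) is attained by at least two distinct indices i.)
Roots: {-3, -1}

Each tropical root is a break point of the lower envelope of the lines y = a_i + i · x (there are 3 lines, with slopes 0, 1, ..., 2). Only the lines that attain the minimum somewhere contribute to roots; other lines are dominated. Here the surviving (envelope) indices are i = 2, i = 1, i = 0.
Intersections between consecutive envelope lines give the roots: for adjacent envelope indices i < j the intersection is x = (a_i − a_j) / (j − i). Reading off the sorted break points: {-3, -1}.
Verification: at each break x_0, at least two indices attain the minimum of min_i(a_i + i · x_0).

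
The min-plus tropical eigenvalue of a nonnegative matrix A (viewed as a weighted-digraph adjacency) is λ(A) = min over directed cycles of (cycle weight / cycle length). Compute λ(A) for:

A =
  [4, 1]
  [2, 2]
λ(A) = 3/2

Enumerate directed cycles and compute their means (weight / length). Sample:
  cycle 0 → 0: weight = 4, length = 1, mean = 4/1 ≈ 4.000
  cycle 1 → 1: weight = 2, length = 1, mean = 2/1 ≈ 2.000
  cycle 0 → 1 → 0: weight = 3, length = 2, mean = 3/2 ≈ 1.500
  cycle 1 → 0 → 1: weight = 3, length = 2, mean = 3/2 ≈ 1.500
Minimum mean = 1.500, attained e.g. along the cycle 0 → 1 → 0 with weight 3 and length 2. So λ(A) = 3/2 = 3/2.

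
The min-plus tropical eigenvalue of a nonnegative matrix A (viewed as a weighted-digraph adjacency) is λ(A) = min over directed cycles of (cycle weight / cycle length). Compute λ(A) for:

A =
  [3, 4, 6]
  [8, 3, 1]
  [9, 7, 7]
λ(A) = 3

Enumerate directed cycles and compute their means (weight / length). Sample:
  cycle 0 → 0: weight = 3, length = 1, mean = 3/1 ≈ 3.000
  cycle 1 → 1: weight = 3, length = 1, mean = 3/1 ≈ 3.000
  cycle 2 → 2: weight = 7, length = 1, mean = 7/1 ≈ 7.000
  cycle 0 → 1 → 0: weight = 12, length = 2, mean = 12/2 ≈ 6.000
  cycle 0 → 2 → 0: weight = 15, length = 2, mean = 15/2 ≈ 7.500
  cycle 1 → 0 → 1: weight = 12, length = 2, mean = 12/2 ≈ 6.000
Minimum mean = 3.000, attained e.g. along the cycle 0 → 0 with weight 3 and length 1. So λ(A) = 3/1 = 3.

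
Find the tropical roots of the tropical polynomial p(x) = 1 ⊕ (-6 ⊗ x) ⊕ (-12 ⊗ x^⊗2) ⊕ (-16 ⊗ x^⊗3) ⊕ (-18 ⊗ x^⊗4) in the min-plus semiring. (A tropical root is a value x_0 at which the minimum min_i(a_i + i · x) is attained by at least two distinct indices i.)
Roots: {2, 4, 6, 7}

Each tropical root is a break point of the lower envelope of the lines y = a_i + i · x (there are 5 lines, with slopes 0, 1, ..., 4). Only the lines that attain the minimum somewhere contribute to roots; other lines are dominated. Here the surviving (envelope) indices are i = 4, i = 3, i = 2, i = 1, i = 0.
Intersections between consecutive envelope lines give the roots: for adjacent envelope indices i < j the intersection is x = (a_i − a_j) / (j − i). Reading off the sorted break points: {2, 4, 6, 7}.
Verification: at each break x_0, at least two indices attain the minimum of min_i(a_i + i · x_0).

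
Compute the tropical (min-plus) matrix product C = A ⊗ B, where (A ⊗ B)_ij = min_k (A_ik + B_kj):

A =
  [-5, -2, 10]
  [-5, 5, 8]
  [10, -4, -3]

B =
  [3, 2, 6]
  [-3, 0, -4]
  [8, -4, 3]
A ⊗ B =
  [-5, -3, -6]
  [-2, -3, 1]
  [-7, -7, -8]

Apply the min-plus product entry-by-entry:
  C[0][0] = min over k of (A[0][0] + B[0][0] = -5 + 3 = -2, A[0][1] + B[1][0] = -2 + -3 = -5, A[0][2] + B[2][0] = 10 + 8 = 18) = -5 (attained at k = 1)
  C[0][1] = min over k of (A[0][0] + B[0][1] = -5 + 2 = -3, A[0][1] + B[1][1] = -2 + 0 = -2, A[0][2] + B[2][1] = 10 + -4 = 6) = -3 (attained at k = 0)
  C[0][2] = min over k of (A[0][0] + B[0][2] = -5 + 6 = 1, A[0][1] + B[1][2] = -2 + -4 = -6, A[0][2] + B[2][2] = 10 + 3 = 13) = -6 (attained at k = 1)
  C[1][0] = min over k of (A[1][0] + B[0][0] = -5 + 3 = -2, A[1][1] + B[1][0] = 5 + -3 = 2, A[1][2] + B[2][0] = 8 + 8 = 16) = -2 (attained at k = 0)
  C[1][1] = min over k of (A[1][0] + B[0][1] = -5 + 2 = -3, A[1][1] + B[1][1] = 5 + 0 = 5, A[1][2] + B[2][1] = 8 + -4 = 4) = -3 (attained at k = 0)
  C[1][2] = min over k of (A[1][0] + B[0][2] = -5 + 6 = 1, A[1][1] + B[1][2] = 5 + -4 = 1, A[1][2] + B[2][2] = 8 + 3 = 11) = 1 (attained at k = 0)
  C[2][0] = min over k of (A[2][0] + B[0][0] = 10 + 3 = 13, A[2][1] + B[1][0] = -4 + -3 = -7, A[2][2] + B[2][0] = -3 + 8 = 5) = -7 (attained at k = 1)
  C[2][1] = min over k of (A[2][0] + B[0][1] = 10 + 2 = 12, A[2][1] + B[1][1] = -4 + 0 = -4, A[2][2] + B[2][1] = -3 + -4 = -7) = -7 (attained at k = 2)
  C[2][2] = min over k of (A[2][0] + B[0][2] = 10 + 6 = 16, A[2][1] + B[1][2] = -4 + -4 = -8, A[2][2] + B[2][2] = -3 + 3 = 0) = -8 (attained at k = 1)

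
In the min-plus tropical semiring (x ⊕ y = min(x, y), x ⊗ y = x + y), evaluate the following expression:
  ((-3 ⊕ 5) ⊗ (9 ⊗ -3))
((-3 ⊕ 5) ⊗ (9 ⊗ -3)) = 3

Expand innermost to outermost. Recall ⊕ takes the minimum of its arguments and ⊗ takes their sum. Working out the expression ((-3 ⊕ 5) ⊗ (9 ⊗ -3)) gives 3.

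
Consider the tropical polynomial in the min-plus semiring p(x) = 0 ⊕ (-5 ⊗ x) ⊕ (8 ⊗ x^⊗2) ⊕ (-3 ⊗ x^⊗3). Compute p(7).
p(7) = 0

A tropical monomial a ⊗ x^⊗i evaluates to a + i · x. Evaluating each term at x = 7:
  Term 0 contributes 0 + 0 · 7 = 0
  Term 1 contributes -5 + 1 · 7 = 2
  Term 2 contributes 8 + 2 · 7 = 22
  Term 3 contributes -3 + 3 · 7 = 18
p(7) = ⊕ of these = min[0, 2, 22, 18] = 0.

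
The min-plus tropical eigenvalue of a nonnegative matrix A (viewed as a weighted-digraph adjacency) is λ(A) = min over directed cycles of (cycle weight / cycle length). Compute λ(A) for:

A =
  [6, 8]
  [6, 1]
λ(A) = 1

Enumerate directed cycles and compute their means (weight / length). Sample:
  cycle 0 → 0: weight = 6, length = 1, mean = 6/1 ≈ 6.000
  cycle 1 → 1: weight = 1, length = 1, mean = 1/1 ≈ 1.000
  cycle 0 → 1 → 0: weight = 14, length = 2, mean = 14/2 ≈ 7.000
  cycle 1 → 0 → 1: weight = 14, length = 2, mean = 14/2 ≈ 7.000
Minimum mean = 1.000, attained e.g. along the cycle 1 → 1 with weight 1 and length 1. So λ(A) = 1/1 = 1.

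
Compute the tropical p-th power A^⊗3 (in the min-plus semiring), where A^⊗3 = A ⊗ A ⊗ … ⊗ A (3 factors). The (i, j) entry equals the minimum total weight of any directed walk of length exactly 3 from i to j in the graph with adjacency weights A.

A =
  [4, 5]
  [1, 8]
A^⊗3 =
  [10, 11]
  [7, 10]

Each entry (A^⊗3)_ij equals the minimum over all length-3 walks i = v_0 → v_1 → … → v_3 = j of Σ_t A[v_t][v_{t+1}]. For example, for (i, j) = (0, 1) we minimise over 4 possible intermediate vertex sequences; the minimum is 11, attained along the walk 0 → 1 → 0 → 1.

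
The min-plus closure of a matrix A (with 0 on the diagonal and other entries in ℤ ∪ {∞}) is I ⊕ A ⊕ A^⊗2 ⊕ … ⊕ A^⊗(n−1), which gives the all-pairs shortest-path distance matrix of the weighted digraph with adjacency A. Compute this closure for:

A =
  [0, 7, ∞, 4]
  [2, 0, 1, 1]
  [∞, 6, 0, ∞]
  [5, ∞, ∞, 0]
Closure =
  [0, 7, 8, 4]
  [2, 0, 1, 1]
  [8, 6, 0, 7]
  [5, 12, 13, 0]

This is the Floyd-Warshall all-pairs shortest-path computation. For each intermediate vertex k = 0, 1, …, 3, update dist[i][j] ← min(dist[i][j], dist[i][k] + dist[k][j]). The final matrix gives, for each (i, j), the minimum total weight of any directed path from i to j (possibly empty when i = j).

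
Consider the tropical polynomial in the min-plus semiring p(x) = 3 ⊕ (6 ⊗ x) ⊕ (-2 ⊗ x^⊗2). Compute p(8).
p(8) = 3

A tropical monomial a ⊗ x^⊗i evaluates to a + i · x. Evaluating each term at x = 8:
  Term 0 contributes 3 + 0 · 8 = 3
  Term 1 contributes 6 + 1 · 8 = 14
  Term 2 contributes -2 + 2 · 8 = 14
p(8) = ⊕ of these = min[3, 14, 14] = 3.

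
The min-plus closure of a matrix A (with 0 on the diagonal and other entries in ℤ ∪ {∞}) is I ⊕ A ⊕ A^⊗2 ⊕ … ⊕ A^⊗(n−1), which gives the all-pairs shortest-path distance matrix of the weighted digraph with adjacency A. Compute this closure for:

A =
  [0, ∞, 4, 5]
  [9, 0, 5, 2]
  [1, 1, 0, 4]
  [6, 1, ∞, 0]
Closure =
  [0, 5, 4, 5]
  [6, 0, 5, 2]
  [1, 1, 0, 3]
  [6, 1, 6, 0]

This is the Floyd-Warshall all-pairs shortest-path computation. For each intermediate vertex k = 0, 1, …, 3, update dist[i][j] ← min(dist[i][j], dist[i][k] + dist[k][j]). The final matrix gives, for each (i, j), the minimum total weight of any directed path from i to j (possibly empty when i = j).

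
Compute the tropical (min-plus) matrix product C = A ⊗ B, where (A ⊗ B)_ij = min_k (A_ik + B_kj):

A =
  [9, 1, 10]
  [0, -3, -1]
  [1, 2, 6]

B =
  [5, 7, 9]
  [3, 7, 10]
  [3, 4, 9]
A ⊗ B =
  [4, 8, 11]
  [0, 3, 7]
  [5, 8, 10]

Apply the min-plus product entry-by-entry:
  C[0][0] = min over k of (A[0][0] + B[0][0] = 9 + 5 = 14, A[0][1] + B[1][0] = 1 + 3 = 4, A[0][2] + B[2][0] = 10 + 3 = 13) = 4 (attained at k = 1)
  C[0][1] = min over k of (A[0][0] + B[0][1] = 9 + 7 = 16, A[0][1] + B[1][1] = 1 + 7 = 8, A[0][2] + B[2][1] = 10 + 4 = 14) = 8 (attained at k = 1)
  C[0][2] = min over k of (A[0][0] + B[0][2] = 9 + 9 = 18, A[0][1] + B[1][2] = 1 + 10 = 11, A[0][2] + B[2][2] = 10 + 9 = 19) = 11 (attained at k = 1)
  C[1][0] = min over k of (A[1][0] + B[0][0] = 0 + 5 = 5, A[1][1] + B[1][0] = -3 + 3 = 0, A[1][2] + B[2][0] = -1 + 3 = 2) = 0 (attained at k = 1)
  C[1][1] = min over k of (A[1][0] + B[0][1] = 0 + 7 = 7, A[1][1] + B[1][1] = -3 + 7 = 4, A[1][2] + B[2][1] = -1 + 4 = 3) = 3 (attained at k = 2)
  C[1][2] = min over k of (A[1][0] + B[0][2] = 0 + 9 = 9, A[1][1] + B[1][2] = -3 + 10 = 7, A[1][2] + B[2][2] = -1 + 9 = 8) = 7 (attained at k = 1)
  C[2][0] = min over k of (A[2][0] + B[0][0] = 1 + 5 = 6, A[2][1] + B[1][0] = 2 + 3 = 5, A[2][2] + B[2][0] = 6 + 3 = 9) = 5 (attained at k = 1)
  C[2][1] = min over k of (A[2][0] + B[0][1] = 1 + 7 = 8, A[2][1] + B[1][1] = 2 + 7 = 9, A[2][2] + B[2][1] = 6 + 4 = 10) = 8 (attained at k = 0)
  C[2][2] = min over k of (A[2][0] + B[0][2] = 1 + 9 = 10, A[2][1] + B[1][2] = 2 + 10 = 12, A[2][2] + B[2][2] = 6 + 9 = 15) = 10 (attained at k = 0)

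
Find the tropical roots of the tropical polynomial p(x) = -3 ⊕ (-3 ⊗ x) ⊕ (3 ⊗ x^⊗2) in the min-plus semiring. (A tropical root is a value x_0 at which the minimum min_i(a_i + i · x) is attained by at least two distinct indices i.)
Roots: {-6, 0}

Each tropical root is a break point of the lower envelope of the lines y = a_i + i · x (there are 3 lines, with slopes 0, 1, ..., 2). Only the lines that attain the minimum somewhere contribute to roots; other lines are dominated. Here the surviving (envelope) indices are i = 2, i = 1, i = 0.
Intersections between consecutive envelope lines give the roots: for adjacent envelope indices i < j the intersection is x = (a_i − a_j) / (j − i). Reading off the sorted break points: {-6, 0}.
Verification: at each break x_0, at least two indices attain the minimum of min_i(a_i + i · x_0).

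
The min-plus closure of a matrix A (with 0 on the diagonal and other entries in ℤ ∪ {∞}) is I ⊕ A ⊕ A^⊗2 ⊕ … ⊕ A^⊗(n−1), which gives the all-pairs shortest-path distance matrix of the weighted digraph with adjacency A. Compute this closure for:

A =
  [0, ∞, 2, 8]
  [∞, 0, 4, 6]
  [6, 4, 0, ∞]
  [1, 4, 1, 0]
Closure =
  [0, 6, 2, 8]
  [7, 0, 4, 6]
  [6, 4, 0, 10]
  [1, 4, 1, 0]

This is the Floyd-Warshall all-pairs shortest-path computation. For each intermediate vertex k = 0, 1, …, 3, update dist[i][j] ← min(dist[i][j], dist[i][k] + dist[k][j]). The final matrix gives, for each (i, j), the minimum total weight of any directed path from i to j (possibly empty when i = j).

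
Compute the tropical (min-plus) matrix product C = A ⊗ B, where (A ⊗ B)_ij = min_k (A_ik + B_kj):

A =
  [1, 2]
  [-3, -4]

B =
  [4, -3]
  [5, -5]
A ⊗ B =
  [5, -3]
  [1, -9]

Apply the min-plus product entry-by-entry:
  C[0][0] = min over k of (A[0][0] + B[0][0] = 1 + 4 = 5, A[0][1] + B[1][0] = 2 + 5 = 7) = 5 (attained at k = 0)
  C[0][1] = min over k of (A[0][0] + B[0][1] = 1 + -3 = -2, A[0][1] + B[1][1] = 2 + -5 = -3) = -3 (attained at k = 1)
  C[1][0] = min over k of (A[1][0] + B[0][0] = -3 + 4 = 1, A[1][1] + B[1][0] = -4 + 5 = 1) = 1 (attained at k = 0)
  C[1][1] = min over k of (A[1][0] + B[0][1] = -3 + -3 = -6, A[1][1] + B[1][1] = -4 + -5 = -9) = -9 (attained at k = 1)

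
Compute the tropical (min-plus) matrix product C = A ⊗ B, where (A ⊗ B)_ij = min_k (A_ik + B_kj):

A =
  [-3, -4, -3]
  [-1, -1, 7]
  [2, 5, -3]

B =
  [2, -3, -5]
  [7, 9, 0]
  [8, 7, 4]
A ⊗ B =
  [-1, -6, -8]
  [1, -4, -6]
  [4, -1, -3]

Apply the min-plus product entry-by-entry:
  C[0][0] = min over k of (A[0][0] + B[0][0] = -3 + 2 = -1, A[0][1] + B[1][0] = -4 + 7 = 3, A[0][2] + B[2][0] = -3 + 8 = 5) = -1 (attained at k = 0)
  C[0][1] = min over k of (A[0][0] + B[0][1] = -3 + -3 = -6, A[0][1] + B[1][1] = -4 + 9 = 5, A[0][2] + B[2][1] = -3 + 7 = 4) = -6 (attained at k = 0)
  C[0][2] = min over k of (A[0][0] + B[0][2] = -3 + -5 = -8, A[0][1] + B[1][2] = -4 + 0 = -4, A[0][2] + B[2][2] = -3 + 4 = 1) = -8 (attained at k = 0)
  C[1][0] = min over k of (A[1][0] + B[0][0] = -1 + 2 = 1, A[1][1] + B[1][0] = -1 + 7 = 6, A[1][2] + B[2][0] = 7 + 8 = 15) = 1 (attained at k = 0)
  C[1][1] = min over k of (A[1][0] + B[0][1] = -1 + -3 = -4, A[1][1] + B[1][1] = -1 + 9 = 8, A[1][2] + B[2][1] = 7 + 7 = 14) = -4 (attained at k = 0)
  C[1][2] = min over k of (A[1][0] + B[0][2] = -1 + -5 = -6, A[1][1] + B[1][2] = -1 + 0 = -1, A[1][2] + B[2][2] = 7 + 4 = 11) = -6 (attained at k = 0)
  C[2][0] = min over k of (A[2][0] + B[0][0] = 2 + 2 = 4, A[2][1] + B[1][0] = 5 + 7 = 12, A[2][2] + B[2][0] = -3 + 8 = 5) = 4 (attained at k = 0)
  C[2][1] = min over k of (A[2][0] + B[0][1] = 2 + -3 = -1, A[2][1] + B[1][1] = 5 + 9 = 14, A[2][2] + B[2][1] = -3 + 7 = 4) = -1 (attained at k = 0)
  C[2][2] = min over k of (A[2][0] + B[0][2] = 2 + -5 = -3, A[2][1] + B[1][2] = 5 + 0 = 5, A[2][2] + B[2][2] = -3 + 4 = 1) = -3 (attained at k = 0)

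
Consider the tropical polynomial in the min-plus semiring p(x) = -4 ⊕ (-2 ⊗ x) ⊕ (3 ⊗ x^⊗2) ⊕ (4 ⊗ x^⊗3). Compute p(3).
p(3) = -4

A tropical monomial a ⊗ x^⊗i evaluates to a + i · x. Evaluating each term at x = 3:
  Term 0 contributes -4 + 0 · 3 = -4
  Term 1 contributes -2 + 1 · 3 = 1
  Term 2 contributes 3 + 2 · 3 = 9
  Term 3 contributes 4 + 3 · 3 = 13
p(3) = ⊕ of these = min[-4, 1, 9, 13] = -4.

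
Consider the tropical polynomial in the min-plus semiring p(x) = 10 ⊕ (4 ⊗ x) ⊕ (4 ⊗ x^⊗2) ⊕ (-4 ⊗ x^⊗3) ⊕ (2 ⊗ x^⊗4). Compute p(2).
p(2) = 2

A tropical monomial a ⊗ x^⊗i evaluates to a + i · x. Evaluating each term at x = 2:
  Term 0 contributes 10 + 0 · 2 = 10
  Term 1 contributes 4 + 1 · 2 = 6
  Term 2 contributes 4 + 2 · 2 = 8
  Term 3 contributes -4 + 3 · 2 = 2
  Term 4 contributes 2 + 4 · 2 = 10
p(2) = ⊕ of these = min[10, 6, 8, 2, 10] = 2.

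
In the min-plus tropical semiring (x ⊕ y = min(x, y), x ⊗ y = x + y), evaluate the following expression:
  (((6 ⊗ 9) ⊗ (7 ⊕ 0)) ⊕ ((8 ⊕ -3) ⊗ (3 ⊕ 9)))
(((6 ⊗ 9) ⊗ (7 ⊕ 0)) ⊕ ((8 ⊕ -3) ⊗ (3 ⊕ 9))) = 0

Expand innermost to outermost. Recall ⊕ takes the minimum of its arguments and ⊗ takes their sum. Working out the expression (((6 ⊗ 9) ⊗ (7 ⊕ 0)) ⊕ ((8 ⊕ -3) ⊗ (3 ⊕ 9))) gives 0.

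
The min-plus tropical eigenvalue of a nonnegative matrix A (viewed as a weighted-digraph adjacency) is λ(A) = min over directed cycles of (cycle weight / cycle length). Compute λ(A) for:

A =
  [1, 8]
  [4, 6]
λ(A) = 1

Enumerate directed cycles and compute their means (weight / length). Sample:
  cycle 0 → 0: weight = 1, length = 1, mean = 1/1 ≈ 1.000
  cycle 1 → 1: weight = 6, length = 1, mean = 6/1 ≈ 6.000
  cycle 0 → 1 → 0: weight = 12, length = 2, mean = 12/2 ≈ 6.000
  cycle 1 → 0 → 1: weight = 12, length = 2, mean = 12/2 ≈ 6.000
Minimum mean = 1.000, attained e.g. along the cycle 0 → 0 with weight 1 and length 1. So λ(A) = 1/1 = 1.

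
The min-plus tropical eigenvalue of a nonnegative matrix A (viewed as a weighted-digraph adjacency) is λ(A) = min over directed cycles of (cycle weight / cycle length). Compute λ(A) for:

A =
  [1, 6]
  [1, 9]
λ(A) = 1

Enumerate directed cycles and compute their means (weight / length). Sample:
  cycle 0 → 0: weight = 1, length = 1, mean = 1/1 ≈ 1.000
  cycle 1 → 1: weight = 9, length = 1, mean = 9/1 ≈ 9.000
  cycle 0 → 1 → 0: weight = 7, length = 2, mean = 7/2 ≈ 3.500
  cycle 1 → 0 → 1: weight = 7, length = 2, mean = 7/2 ≈ 3.500
Minimum mean = 1.000, attained e.g. along the cycle 0 → 0 with weight 1 and length 1. So λ(A) = 1/1 = 1.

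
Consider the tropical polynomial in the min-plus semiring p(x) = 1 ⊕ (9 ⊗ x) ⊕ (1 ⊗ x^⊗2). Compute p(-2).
p(-2) = -3

A tropical monomial a ⊗ x^⊗i evaluates to a + i · x. Evaluating each term at x = -2:
  Term 0 contributes 1 + 0 · -2 = 1
  Term 1 contributes 9 + 1 · -2 = 7
  Term 2 contributes 1 + 2 · -2 = -3
p(-2) = ⊕ of these = min[1, 7, -3] = -3.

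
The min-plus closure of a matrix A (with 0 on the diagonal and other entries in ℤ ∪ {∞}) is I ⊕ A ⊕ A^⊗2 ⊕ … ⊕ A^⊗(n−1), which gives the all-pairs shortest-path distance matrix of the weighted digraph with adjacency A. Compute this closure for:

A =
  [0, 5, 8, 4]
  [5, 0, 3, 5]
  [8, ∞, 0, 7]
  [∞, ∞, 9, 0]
Closure =
  [0, 5, 8, 4]
  [5, 0, 3, 5]
  [8, 13, 0, 7]
  [17, 22, 9, 0]

This is the Floyd-Warshall all-pairs shortest-path computation. For each intermediate vertex k = 0, 1, …, 3, update dist[i][j] ← min(dist[i][j], dist[i][k] + dist[k][j]). The final matrix gives, for each (i, j), the minimum total weight of any directed path from i to j (possibly empty when i = j).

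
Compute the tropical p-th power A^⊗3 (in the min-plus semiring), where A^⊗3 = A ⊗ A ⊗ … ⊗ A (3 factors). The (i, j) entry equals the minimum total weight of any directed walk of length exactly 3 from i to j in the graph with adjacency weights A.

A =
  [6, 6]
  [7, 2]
A^⊗3 =
  [15, 10]
  [11, 6]

Each entry (A^⊗3)_ij equals the minimum over all length-3 walks i = v_0 → v_1 → … → v_3 = j of Σ_t A[v_t][v_{t+1}]. For example, for (i, j) = (0, 1) we minimise over 4 possible intermediate vertex sequences; the minimum is 10, attained along the walk 0 → 1 → 1 → 1.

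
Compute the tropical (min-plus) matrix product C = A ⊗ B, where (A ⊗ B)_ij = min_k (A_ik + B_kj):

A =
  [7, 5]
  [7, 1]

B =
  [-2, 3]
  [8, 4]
A ⊗ B =
  [5, 9]
  [5, 5]

Apply the min-plus product entry-by-entry:
  C[0][0] = min over k of (A[0][0] + B[0][0] = 7 + -2 = 5, A[0][1] + B[1][0] = 5 + 8 = 13) = 5 (attained at k = 0)
  C[0][1] = min over k of (A[0][0] + B[0][1] = 7 + 3 = 10, A[0][1] + B[1][1] = 5 + 4 = 9) = 9 (attained at k = 1)
  C[1][0] = min over k of (A[1][0] + B[0][0] = 7 + -2 = 5, A[1][1] + B[1][0] = 1 + 8 = 9) = 5 (attained at k = 0)
  C[1][1] = min over k of (A[1][0] + B[0][1] = 7 + 3 = 10, A[1][1] + B[1][1] = 1 + 4 = 5) = 5 (attained at k = 1)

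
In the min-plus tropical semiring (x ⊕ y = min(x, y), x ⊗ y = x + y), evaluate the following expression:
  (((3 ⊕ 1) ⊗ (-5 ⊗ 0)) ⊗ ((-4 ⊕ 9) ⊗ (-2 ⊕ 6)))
(((3 ⊕ 1) ⊗ (-5 ⊗ 0)) ⊗ ((-4 ⊕ 9) ⊗ (-2 ⊕ 6))) = -10

Expand innermost to outermost. Recall ⊕ takes the minimum of its arguments and ⊗ takes their sum. Working out the expression (((3 ⊕ 1) ⊗ (-5 ⊗ 0)) ⊗ ((-4 ⊕ 9) ⊗ (-2 ⊕ 6))) gives -10.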